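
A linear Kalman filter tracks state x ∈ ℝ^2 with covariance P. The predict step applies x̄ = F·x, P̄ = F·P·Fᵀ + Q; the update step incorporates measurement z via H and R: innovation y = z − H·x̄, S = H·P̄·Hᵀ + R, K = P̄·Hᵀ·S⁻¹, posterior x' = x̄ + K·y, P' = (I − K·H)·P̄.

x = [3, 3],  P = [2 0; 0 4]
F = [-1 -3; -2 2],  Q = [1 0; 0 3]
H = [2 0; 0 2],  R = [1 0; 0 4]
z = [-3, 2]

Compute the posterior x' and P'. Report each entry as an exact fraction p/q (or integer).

x' = [-1127/699, 1799/2796]
P' = [173/699 -5/699; -5/699 2639/2796]

x̄ = F·x = [-12, 0]
P̄ = F·P·Fᵀ + Q = [39 -20; -20 27]
y = z − H·x̄ = [21, 2]
S = H·P̄·Hᵀ + R = [157 -80; -80 112]
K = P̄·Hᵀ·S⁻¹ = [346/699 -5/1398; -10/699 2639/5592]
x' = x̄ + K·y = [-1127/699, 1799/2796]
P' = (I − K·H)·P̄ = [173/699 -5/699; -5/699 2639/2796]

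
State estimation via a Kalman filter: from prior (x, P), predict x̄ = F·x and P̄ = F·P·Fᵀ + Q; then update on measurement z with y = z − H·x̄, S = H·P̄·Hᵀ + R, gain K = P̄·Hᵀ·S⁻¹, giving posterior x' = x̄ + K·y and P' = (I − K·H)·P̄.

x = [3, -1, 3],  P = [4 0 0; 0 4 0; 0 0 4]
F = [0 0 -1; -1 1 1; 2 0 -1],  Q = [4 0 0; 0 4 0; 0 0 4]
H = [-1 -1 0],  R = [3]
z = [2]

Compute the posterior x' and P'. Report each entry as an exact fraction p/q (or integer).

x̄ = F·x = [-3, -1, 3]
P̄ = F·P·Fᵀ + Q = [8 -4 4; -4 16 -12; 4 -12 24]
y = z − H·x̄ = [-2]
S = H·P̄·Hᵀ + R = [19]
K = P̄·Hᵀ·S⁻¹ = [-4/19; -12/19; 8/19]
x' = x̄ + K·y = [-49/19, 5/19, 41/19]
P' = (I − K·H)·P̄ = [136/19 -124/19 108/19; -124/19 160/19 -132/19; 108/19 -132/19 392/19]

x' = [-49/19, 5/19, 41/19]
P' = [136/19 -124/19 108/19; -124/19 160/19 -132/19; 108/19 -132/19 392/19]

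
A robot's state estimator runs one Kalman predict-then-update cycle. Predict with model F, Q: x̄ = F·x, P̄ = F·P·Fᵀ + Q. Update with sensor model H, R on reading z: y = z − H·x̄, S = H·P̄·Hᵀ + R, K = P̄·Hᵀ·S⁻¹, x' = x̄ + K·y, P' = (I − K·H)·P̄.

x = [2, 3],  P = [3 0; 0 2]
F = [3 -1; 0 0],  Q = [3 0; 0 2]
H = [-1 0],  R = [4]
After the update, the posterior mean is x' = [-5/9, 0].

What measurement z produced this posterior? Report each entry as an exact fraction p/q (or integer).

x̄ = F·x = [3, 0]
P̄ = F·P·Fᵀ + Q = [32 0; 0 2]
S = H·P̄·Hᵀ + R = [36]
K = P̄·Hᵀ·S⁻¹ = [-8/9; 0]
x' − x̄ = [-32/9, 0] = K·y
y = (KᵀK)⁻¹·Kᵀ·(x' − x̄) = [4]
z = y + H·x̄ = [4] + [-3] = [1]

z = [1]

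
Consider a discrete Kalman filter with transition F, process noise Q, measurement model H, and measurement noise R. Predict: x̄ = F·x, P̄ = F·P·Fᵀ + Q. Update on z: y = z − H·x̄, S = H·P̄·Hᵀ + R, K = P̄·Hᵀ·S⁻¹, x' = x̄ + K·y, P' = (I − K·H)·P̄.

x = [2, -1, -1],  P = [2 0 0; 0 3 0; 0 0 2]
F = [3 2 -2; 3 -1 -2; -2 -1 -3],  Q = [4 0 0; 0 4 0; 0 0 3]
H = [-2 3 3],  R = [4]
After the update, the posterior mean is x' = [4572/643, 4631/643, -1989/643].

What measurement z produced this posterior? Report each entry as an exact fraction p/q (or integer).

x̄ = F·x = [6, 9, 0]
P̄ = F·P·Fᵀ + Q = [42 20 -6; 20 33 3; -6 3 32]
S = H·P̄·Hᵀ + R = [643]
K = P̄·Hᵀ·S⁻¹ = [-42/643; 68/643; 117/643]
x' − x̄ = [714/643, -1156/643, -1989/643] = K·y
y = (KᵀK)⁻¹·Kᵀ·(x' − x̄) = [-17]
z = y + H·x̄ = [-17] + [15] = [-2]

z = [-2]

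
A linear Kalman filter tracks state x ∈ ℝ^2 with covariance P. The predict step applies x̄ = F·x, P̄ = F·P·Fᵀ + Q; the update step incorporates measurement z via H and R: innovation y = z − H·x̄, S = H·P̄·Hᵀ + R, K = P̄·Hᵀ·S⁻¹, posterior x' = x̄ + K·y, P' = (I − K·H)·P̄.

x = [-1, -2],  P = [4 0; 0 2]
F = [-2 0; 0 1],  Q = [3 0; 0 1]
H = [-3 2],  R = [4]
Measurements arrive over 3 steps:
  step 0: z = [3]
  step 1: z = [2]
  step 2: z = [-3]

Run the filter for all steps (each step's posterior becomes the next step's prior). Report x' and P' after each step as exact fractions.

step 0: x̄ = F·x = [2, -2]
step 0: P̄ = F·P·Fᵀ + Q = [19 0; 0 3]
step 0: y = z − H·x̄ = [13]
step 0: S = H·P̄·Hᵀ + R = [187]
step 0: K = P̄·Hᵀ·S⁻¹ = [-57/187; 6/187]
step 0: x' = x̄ + K·y = [-367/187, -296/187]
step 0: P' = (I − K·H)·P̄ = [304/187 342/187; 342/187 525/187]
step 1: x̄ = F·x = [734/187, -296/187]
step 1: P̄ = F·P·Fᵀ + Q = [1777/187 -684/187; -684/187 712/187]
step 1: y = z − H·x̄ = [288/17]
step 1: S = H·P̄·Hᵀ + R = [2527/17]
step 1: K = P̄·Hᵀ·S⁻¹ = [-87/361; 316/2527]
step 1: x' = x̄ + K·y = [-626/3971, 14888/27797]
step 1: P' = (I − K·H)·P̄ = [3452/3971 3264/3971; 3264/3971 41224/27797]
step 2: x̄ = F·x = [1252/3971, 14888/27797]
step 2: P̄ = F·P·Fᵀ + Q = [25721/3971 -6528/3971; -6528/3971 69021/27797]
step 2: y = z − H·x̄ = [-86875/27797]
step 2: S = H·P̄·Hᵀ + R = [2556047/27797]
step 2: K = P̄·Hᵀ·S⁻¹ = [-631533/2556047; 275130/2556047]
step 2: x' = x̄ + K·y = [2779639/2556047, 509138/2556047]
step 2: P' = (I − K·H)·P̄ = [2207960/2556047 2048874/2556047; 2048874/2556047 3623571/2556047]

step 0: x' = [-367/187, -296/187], P' = [304/187 342/187; 342/187 525/187]
step 1: x' = [-626/3971, 14888/27797], P' = [3452/3971 3264/3971; 3264/3971 41224/27797]
step 2: x' = [2779639/2556047, 509138/2556047], P' = [2207960/2556047 2048874/2556047; 2048874/2556047 3623571/2556047]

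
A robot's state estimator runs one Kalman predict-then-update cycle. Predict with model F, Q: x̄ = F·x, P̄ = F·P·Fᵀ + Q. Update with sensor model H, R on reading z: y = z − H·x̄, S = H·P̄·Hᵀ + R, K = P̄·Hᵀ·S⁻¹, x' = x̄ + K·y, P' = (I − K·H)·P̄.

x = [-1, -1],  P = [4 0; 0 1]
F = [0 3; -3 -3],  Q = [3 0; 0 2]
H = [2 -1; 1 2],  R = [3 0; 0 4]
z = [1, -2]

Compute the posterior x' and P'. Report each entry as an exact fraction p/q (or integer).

x̄ = F·x = [-3, 6]
P̄ = F·P·Fᵀ + Q = [12 -9; -9 47]
y = z − H·x̄ = [13, -11]
S = H·P̄·Hᵀ + R = [134 -97; -97 168]
K = P̄·Hᵀ·S⁻¹ = [4962/13103 2397/13103; -2675/13103 5085/13103]
x' = x̄ + K·y = [-1170/13103, -12092/13103]
P' = (I − K·H)·P̄ = [7872/13103 858/13103; 858/13103 9741/13103]

x' = [-1170/13103, -12092/13103]
P' = [7872/13103 858/13103; 858/13103 9741/13103]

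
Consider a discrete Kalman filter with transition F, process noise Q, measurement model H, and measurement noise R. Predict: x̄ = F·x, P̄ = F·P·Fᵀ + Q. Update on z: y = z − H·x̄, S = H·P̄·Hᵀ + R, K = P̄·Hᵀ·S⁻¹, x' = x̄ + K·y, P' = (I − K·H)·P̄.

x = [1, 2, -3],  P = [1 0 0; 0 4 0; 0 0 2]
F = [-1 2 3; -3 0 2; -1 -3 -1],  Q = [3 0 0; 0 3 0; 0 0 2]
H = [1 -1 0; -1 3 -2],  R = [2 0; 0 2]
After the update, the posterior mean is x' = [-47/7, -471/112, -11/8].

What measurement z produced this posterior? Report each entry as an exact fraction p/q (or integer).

x̄ = F·x = [-6, -9, -4]
P̄ = F·P·Fᵀ + Q = [38 15 -29; 15 20 -1; -29 -1 41]
S = H·P̄·Hᵀ + R = [30 18; 18 190]
K = P̄·Hᵀ·S⁻¹ = [25/42 2/7; -449/1344 125/448; -77/96 -7/32]
x' − x̄ = [-5/7, 537/112, 21/8] = K·y
y = (KᵀK)⁻¹·Kᵀ·(x' − x̄) = [-6, 10]
z = y + H·x̄ = [-6, 10] + [3, -13] = [-3, -3]

z = [-3, -3]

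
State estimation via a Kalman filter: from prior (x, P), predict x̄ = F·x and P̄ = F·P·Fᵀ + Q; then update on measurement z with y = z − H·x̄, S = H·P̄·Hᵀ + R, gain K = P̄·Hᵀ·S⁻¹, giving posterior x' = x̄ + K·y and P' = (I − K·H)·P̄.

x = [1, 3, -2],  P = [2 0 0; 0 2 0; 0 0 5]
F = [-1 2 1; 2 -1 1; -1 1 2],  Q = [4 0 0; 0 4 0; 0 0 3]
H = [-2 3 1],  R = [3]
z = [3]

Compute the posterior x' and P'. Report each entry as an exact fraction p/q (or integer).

x̄ = F·x = [3, -3, -2]
P̄ = F·P·Fᵀ + Q = [19 -3 16; -3 19 4; 16 4 27]
y = z − H·x̄ = [20]
S = H·P̄·Hᵀ + R = [273]
K = P̄·Hᵀ·S⁻¹ = [-31/273; 67/273; 1/39]
x' = x̄ + K·y = [199/273, 521/273, -58/39]
P' = (I − K·H)·P̄ = [4226/273 1258/273 655/39; 1258/273 698/273 89/39; 655/39 89/39 1046/39]

x' = [199/273, 521/273, -58/39]
P' = [4226/273 1258/273 655/39; 1258/273 698/273 89/39; 655/39 89/39 1046/39]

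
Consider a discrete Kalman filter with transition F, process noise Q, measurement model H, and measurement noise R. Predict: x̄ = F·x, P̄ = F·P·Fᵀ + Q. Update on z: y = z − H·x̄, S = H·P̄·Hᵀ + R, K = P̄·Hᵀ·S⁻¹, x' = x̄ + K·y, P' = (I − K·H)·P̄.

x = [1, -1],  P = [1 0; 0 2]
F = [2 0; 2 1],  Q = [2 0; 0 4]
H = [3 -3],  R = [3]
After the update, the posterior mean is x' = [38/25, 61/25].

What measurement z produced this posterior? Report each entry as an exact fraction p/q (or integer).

x̄ = F·x = [2, 1]
P̄ = F·P·Fᵀ + Q = [6 4; 4 10]
S = H·P̄·Hᵀ + R = [75]
K = P̄·Hᵀ·S⁻¹ = [2/25; -6/25]
x' − x̄ = [-12/25, 36/25] = K·y
y = (KᵀK)⁻¹·Kᵀ·(x' − x̄) = [-6]
z = y + H·x̄ = [-6] + [3] = [-3]

z = [-3]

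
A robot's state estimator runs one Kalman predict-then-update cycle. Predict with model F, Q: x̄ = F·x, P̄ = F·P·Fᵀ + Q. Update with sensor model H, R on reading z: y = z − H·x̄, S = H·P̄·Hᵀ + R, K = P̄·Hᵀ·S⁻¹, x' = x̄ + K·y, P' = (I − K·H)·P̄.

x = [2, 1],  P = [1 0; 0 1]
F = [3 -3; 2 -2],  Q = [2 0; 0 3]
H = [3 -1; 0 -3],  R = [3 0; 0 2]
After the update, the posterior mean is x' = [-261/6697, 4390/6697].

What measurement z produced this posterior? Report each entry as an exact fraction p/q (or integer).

x̄ = F·x = [3, 2]
P̄ = F·P·Fᵀ + Q = [20 12; 12 11]
S = H·P̄·Hᵀ + R = [122 -75; -75 101]
K = P̄·Hᵀ·S⁻¹ = [2148/6697 -792/6697; 50/6697 -2151/6697]
x' − x̄ = [-20352/6697, -9004/6697] = K·y
y = (KᵀK)⁻¹·Kᵀ·(x' − x̄) = [-8, 4]
z = y + H·x̄ = [-8, 4] + [7, -6] = [-1, -2]

z = [-1, -2]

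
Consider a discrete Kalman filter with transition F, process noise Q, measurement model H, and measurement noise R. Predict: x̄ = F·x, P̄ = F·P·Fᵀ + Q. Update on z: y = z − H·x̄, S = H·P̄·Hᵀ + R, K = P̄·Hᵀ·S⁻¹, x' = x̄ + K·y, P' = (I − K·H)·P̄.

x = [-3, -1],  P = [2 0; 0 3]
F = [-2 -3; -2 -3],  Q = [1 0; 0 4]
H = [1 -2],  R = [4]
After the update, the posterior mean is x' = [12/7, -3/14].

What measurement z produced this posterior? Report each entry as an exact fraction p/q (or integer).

x̄ = F·x = [9, 9]
P̄ = F·P·Fᵀ + Q = [36 35; 35 39]
S = H·P̄·Hᵀ + R = [56]
K = P̄·Hᵀ·S⁻¹ = [-17/28; -43/56]
x' − x̄ = [-51/7, -129/14] = K·y
y = (KᵀK)⁻¹·Kᵀ·(x' − x̄) = [12]
z = y + H·x̄ = [12] + [-9] = [3]

z = [3]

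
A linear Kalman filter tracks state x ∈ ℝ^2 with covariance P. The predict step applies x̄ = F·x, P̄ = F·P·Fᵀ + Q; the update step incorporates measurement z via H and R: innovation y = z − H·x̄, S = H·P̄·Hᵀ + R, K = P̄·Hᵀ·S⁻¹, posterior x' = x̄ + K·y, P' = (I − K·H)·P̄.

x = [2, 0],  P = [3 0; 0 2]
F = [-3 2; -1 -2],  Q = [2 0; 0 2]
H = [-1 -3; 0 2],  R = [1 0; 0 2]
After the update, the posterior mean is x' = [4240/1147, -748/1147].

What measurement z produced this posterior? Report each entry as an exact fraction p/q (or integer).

x̄ = F·x = [-6, -2]
P̄ = F·P·Fᵀ + Q = [37 1; 1 13]
S = H·P̄·Hᵀ + R = [161 -80; -80 54]
K = P̄·Hᵀ·S⁻¹ = [-1000/1147 -1439/1147; -40/1147 493/1147]
x' − x̄ = [11122/1147, 1546/1147] = K·y
y = (KᵀK)⁻¹·Kᵀ·(x' − x̄) = [-14, 2]
z = y + H·x̄ = [-14, 2] + [12, -4] = [-2, -2]

z = [-2, -2]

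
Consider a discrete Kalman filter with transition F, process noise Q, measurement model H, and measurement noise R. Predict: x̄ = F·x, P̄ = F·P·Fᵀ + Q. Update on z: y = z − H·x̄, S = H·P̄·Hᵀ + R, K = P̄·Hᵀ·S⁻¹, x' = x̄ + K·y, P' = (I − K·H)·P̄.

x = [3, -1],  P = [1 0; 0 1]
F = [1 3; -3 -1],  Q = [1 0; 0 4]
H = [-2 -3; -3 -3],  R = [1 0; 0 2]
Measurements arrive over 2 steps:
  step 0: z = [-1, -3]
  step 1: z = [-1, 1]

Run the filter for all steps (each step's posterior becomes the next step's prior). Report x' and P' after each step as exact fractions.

step 0: x̄ = F·x = [0, -8]
step 0: P̄ = F·P·Fᵀ + Q = [11 -6; -6 14]
step 0: y = z − H·x̄ = [-25, -27]
step 0: S = H·P̄·Hᵀ + R = [99 102; 102 119]
step 0: K = P̄·Hᵀ·S⁻¹ = [62/81 -359/459; -22/27 76/153]
step 0: x' = x̄ + K·y = [2729/1377, -478/459]
step 0: P' = (I − K·H)·P̄ = [3208/1377 -830/459; -830/459 226/153]
step 1: x̄ = F·x = [-1573/1377, -2251/459]
step 1: P̄ = F·P·Fᵀ + Q = [7951/1377 3058/459; 3058/459 2386/153]
step 1: y = z − H·x̄ = [-24782/1377, -7867/459]
step 1: S = H·P̄·Hᵀ + R = [336535/1377 126194/459; 126194/459 48079/153]
step 1: K = P̄·Hᵀ·S⁻¹ = [479018/1668893 -617241/1668893; -731406/1668893 285300/1668893]
step 1: x' = x̄ + K·y = [51788/1668893, 88819/1668893]
step 1: P' = (I − K·H)·P̄ = [1713500/1668893 -1302006/1668893; -1302006/1668893 1111806/1668893]

step 0: x' = [2729/1377, -478/459], P' = [3208/1377 -830/459; -830/459 226/153]
step 1: x' = [51788/1668893, 88819/1668893], P' = [1713500/1668893 -1302006/1668893; -1302006/1668893 1111806/1668893]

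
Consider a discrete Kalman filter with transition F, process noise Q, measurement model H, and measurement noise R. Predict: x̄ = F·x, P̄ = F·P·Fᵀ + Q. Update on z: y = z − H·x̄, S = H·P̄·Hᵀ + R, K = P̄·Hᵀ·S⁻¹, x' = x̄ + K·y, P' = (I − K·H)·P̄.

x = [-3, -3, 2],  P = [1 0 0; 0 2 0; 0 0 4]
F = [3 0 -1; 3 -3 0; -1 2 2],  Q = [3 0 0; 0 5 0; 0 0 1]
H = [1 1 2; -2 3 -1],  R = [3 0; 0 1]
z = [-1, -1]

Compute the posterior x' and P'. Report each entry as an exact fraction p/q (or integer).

x̄ = F·x = [-11, 0, 1]
P̄ = F·P·Fᵀ + Q = [16 9 -11; 9 32 -15; -11 -15 26]
y = z − H·x̄ = [8, -22]
S = H·P̄·Hᵀ + R = [69 1; 1 317]
K = P̄·Hᵀ·S⁻¹ = [945/21872 411/21872; 1697/10936 3203/10936; 8291/21872 -3407/21872]
x' = x̄ + K·y = [-121037/10936, -28445/5468, 81577/10936]
P' = (I − K·H)·P̄ = [344651/21872 74115/10936 -245023/21872; 74115/10936 16703/5468 -51215/10936; -245023/21872 -51215/10936 186163/21872]

x' = [-121037/10936, -28445/5468, 81577/10936]
P' = [344651/21872 74115/10936 -245023/21872; 74115/10936 16703/5468 -51215/10936; -245023/21872 -51215/10936 186163/21872]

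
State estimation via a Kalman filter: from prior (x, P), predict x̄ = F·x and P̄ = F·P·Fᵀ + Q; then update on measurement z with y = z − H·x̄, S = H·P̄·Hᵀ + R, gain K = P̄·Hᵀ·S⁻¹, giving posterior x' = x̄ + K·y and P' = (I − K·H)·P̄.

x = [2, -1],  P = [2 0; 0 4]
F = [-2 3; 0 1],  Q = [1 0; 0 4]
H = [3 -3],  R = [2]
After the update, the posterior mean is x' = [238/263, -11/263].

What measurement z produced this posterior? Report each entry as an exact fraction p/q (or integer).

z = [3]

x̄ = F·x = [-7, -1]
P̄ = F·P·Fᵀ + Q = [45 12; 12 8]
S = H·P̄·Hᵀ + R = [263]
K = P̄·Hᵀ·S⁻¹ = [99/263; 12/263]
x' − x̄ = [2079/263, 252/263] = K·y
y = (KᵀK)⁻¹·Kᵀ·(x' − x̄) = [21]
z = y + H·x̄ = [21] + [-18] = [3]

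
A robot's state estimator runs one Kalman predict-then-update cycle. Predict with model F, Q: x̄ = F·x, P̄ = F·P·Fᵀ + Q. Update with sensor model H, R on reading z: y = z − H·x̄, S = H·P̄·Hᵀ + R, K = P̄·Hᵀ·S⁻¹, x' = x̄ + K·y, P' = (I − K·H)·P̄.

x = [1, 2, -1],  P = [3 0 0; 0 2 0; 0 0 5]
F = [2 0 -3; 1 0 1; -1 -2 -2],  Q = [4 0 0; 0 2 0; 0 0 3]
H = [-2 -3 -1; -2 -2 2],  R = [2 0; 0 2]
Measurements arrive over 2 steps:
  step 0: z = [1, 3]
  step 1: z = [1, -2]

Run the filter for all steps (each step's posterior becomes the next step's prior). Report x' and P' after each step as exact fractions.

step 0: x' = [56653/25430, -58057/25430, 34681/25430], P' = [256699/25430 -187101/25430 70683/25430; -187101/25430 140209/25430 -50887/25430; 70683/25430 -50887/25430 29461/25430]
step 1: x' = [-450529854/216812609, 343169609/216812609, -308974514/216812609], P' = [851511499/216812609 -616823650/216812609 232957046/216812609; -616823650/216812609 479899539/216812609 -163495573/216812609; 232957046/216812609 -163495573/216812609 144184513/216812609]

step 0: x̄ = F·x = [5, 0, -3]
step 0: P̄ = F·P·Fᵀ + Q = [61 -9 24; -9 10 -13; 24 -13 34]
step 0: y = z − H·x̄ = [8, 19]
step 0: S = H·P̄·Hᵀ + R = [280 150; 150 262]
step 0: K = P̄·Hᵀ·S⁻¹ = [-11389/25430 217/5086; 2231/25430 -799/5086; -9083/25430 1933/5086]
step 0: x' = x̄ + K·y = [56653/25430, -58057/25430, 34681/25430]
step 0: P' = (I − K·H)·P̄ = [256699/25430 -187101/25430 70683/25430; -187101/25430 140209/25430 -50887/25430; 70683/25430 -50887/25430 29461/25430]
step 1: x̄ = F·x = [9263/25430, 45667/12715, -9901/25430]
step 1: P̄ = F·P·Fᵀ + Q = [545469/25430 177166/12715 35767/25430; 177166/12715 239193/12715 -25847/12715; 35767/25430 -25847/12715 138901/25430]
step 1: y = z − H·x̄ = [308057/25430, 85068/12715]
step 1: S = H·P̄·Hᵀ + R = [10761999/25430 4226476/12715; 4226476/12715 3831978/12715]
step 1: K = P̄·Hᵀ·S⁻¹ = [-42754547/216812609 -1730803/216812609; -21277872/216812609 -26571462/216812609; -59805943/216812609 74723040/216812609]
step 1: x' = x̄ + K·y = [-450529854/216812609, 343169609/216812609, -308974514/216812609]
step 1: P' = (I − K·H)·P̄ = [851511499/216812609 -616823650/216812609 232957046/216812609; -616823650/216812609 479899539/216812609 -163495573/216812609; 232957046/216812609 -163495573/216812609 144184513/216812609]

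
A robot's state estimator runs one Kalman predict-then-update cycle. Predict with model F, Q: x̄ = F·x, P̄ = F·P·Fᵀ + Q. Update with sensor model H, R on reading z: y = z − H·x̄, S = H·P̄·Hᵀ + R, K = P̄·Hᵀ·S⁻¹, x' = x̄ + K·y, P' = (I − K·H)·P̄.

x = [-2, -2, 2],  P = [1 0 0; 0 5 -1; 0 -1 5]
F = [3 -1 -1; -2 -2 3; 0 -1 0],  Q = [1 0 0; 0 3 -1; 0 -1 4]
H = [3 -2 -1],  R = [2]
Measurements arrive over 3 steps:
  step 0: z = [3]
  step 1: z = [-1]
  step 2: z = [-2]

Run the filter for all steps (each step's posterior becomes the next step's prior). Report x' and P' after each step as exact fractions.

step 0: x' = [-348/653, -1568/653, 235/653], P' = [6854/653 8170/653 4082/653; 8170/653 10752/653 3426/653; 4082/653 3426/653 5436/653]
step 1: x' = [1843583/1002985, 2757591/1002985, 1036796/1002985], P' = [2852962/1002985 4581159/1002985 -803826/1002985; 4581159/1002985 9167778/1002985 -3989177/1002985; -803826/1002985 -3989177/1002985 5763248/1002985]
step 2: x' = [82744823/1578639357, 2571704707/1578639357, -1782209365/1578639357], P' = [2913797360/1578639357 4065558268/1578639357 370337870/1578639357; 4065558268/1578639357 8156787506/1578639357 -3015972518/1578639357; 370337870/1578639357 -3015972518/1578639357 7374557018/1578639357]

step 0: x̄ = F·x = [-6, 14, 2]
step 0: P̄ = F·P·Fᵀ + Q = [18 -10 4; -10 84 12; 4 12 9]
step 0: y = z − H·x̄ = [51]
step 0: S = H·P̄·Hᵀ + R = [653]
step 0: K = P̄·Hᵀ·S⁻¹ = [70/653; -210/653; -21/653]
step 0: x' = x̄ + K·y = [-348/653, -1568/653, 235/653]
step 0: P' = (I − K·H)·P̄ = [6854/653 8170/653 4082/653; 8170/653 10752/653 3426/653; 4082/653 3426/653 5436/653]
step 1: x̄ = F·x = [289/653, 4537/653, 1568/653]
step 1: P̄ = F·P·Fᵀ + Q = [11867/653 -27132/653 -10332/653; -27132/653 96571/653 26913/653; -10332/653 26913/653 13364/653]
step 1: y = z − H·x̄ = [9122/653]
step 1: S = H·P̄·Hᵀ + R = [1002985/653]
step 1: K = P̄·Hᵀ·S⁻¹ = [100197/1002985; -301451/1002985; -98186/1002985]
step 1: x' = x̄ + K·y = [1843583/1002985, 2757591/1002985, 1036796/1002985]
step 1: P' = (I − K·H)·P̄ = [2852962/1002985 4581159/1002985 -803826/1002985; 4581159/1002985 9167778/1002985 -3989177/1002985; -803826/1002985 -3989177/1002985 5763248/1002985]
step 2: x̄ = F·x = [1736362/1002985, -1218392/200597, -2757591/1002985]
step 2: P̄ = F·P·Fᵀ + Q = [10968317/1002985 -7849901/200597 -8564876/1002985; -7849901/200597 39425291/200597 7692484/200597; -8564876/1002985 7692484/200597 13179718/1002985]
step 2: y = z − H·x̄ = [-22156567/1002985]
step 2: S = H·P̄·Hᵀ + R = [1578639357/1002985]
step 2: K = P̄·Hᵀ·S⁻¹ = [119968837/1578639357; -550463845/1578639357; -115799186/1578639357]
step 2: x' = x̄ + K·y = [82744823/1578639357, 2571704707/1578639357, -1782209365/1578639357]
step 2: P' = (I − K·H)·P̄ = [2913797360/1578639357 4065558268/1578639357 370337870/1578639357; 4065558268/1578639357 8156787506/1578639357 -3015972518/1578639357; 370337870/1578639357 -3015972518/1578639357 7374557018/1578639357]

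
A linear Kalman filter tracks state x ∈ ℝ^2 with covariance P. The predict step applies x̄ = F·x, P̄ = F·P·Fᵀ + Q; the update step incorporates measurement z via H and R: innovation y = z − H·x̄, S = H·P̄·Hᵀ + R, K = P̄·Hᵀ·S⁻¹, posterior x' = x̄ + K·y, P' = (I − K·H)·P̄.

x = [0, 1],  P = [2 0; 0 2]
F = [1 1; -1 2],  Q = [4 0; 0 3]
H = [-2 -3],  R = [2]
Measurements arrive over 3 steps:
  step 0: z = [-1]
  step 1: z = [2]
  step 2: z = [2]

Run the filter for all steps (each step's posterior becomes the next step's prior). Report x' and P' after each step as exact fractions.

step 0: x' = [3/25, 7/25], P' = [916/175 -596/175; -596/175 426/175]
step 1: x' = [2770/6513, -2040/2171], P' = [220994/45591 -49172/15197; -49172/15197 36174/15197]
step 2: x' = [-6078366/11578253, -3847210/11578253], P' = [55061140/11578253 -36721228/11578253; -36721228/11578253 27042702/11578253]

step 0: x̄ = F·x = [1, 2]
step 0: P̄ = F·P·Fᵀ + Q = [8 2; 2 13]
step 0: y = z − H·x̄ = [7]
step 0: S = H·P̄·Hᵀ + R = [175]
step 0: K = P̄·Hᵀ·S⁻¹ = [-22/175; -43/175]
step 0: x' = x̄ + K·y = [3/25, 7/25]
step 0: P' = (I − K·H)·P̄ = [916/175 -596/175; -596/175 426/175]
step 1: x̄ = F·x = [2/5, 11/25]
step 1: P̄ = F·P·Fᵀ + Q = [34/7 -132/35; -132/35 5529/175]
step 1: y = z − H·x̄ = [103/25]
step 1: S = H·P̄·Hᵀ + R = [6513/25]
step 1: K = P̄·Hᵀ·S⁻¹ = [40/6513; -727/2171]
step 1: x' = x̄ + K·y = [2770/6513, -2040/2171]
step 1: P' = (I − K·H)·P̄ = [220994/45591 -49172/15197; -49172/15197 36174/15197]
step 2: x̄ = F·x = [-3350/6513, -15010/6513]
step 2: P̄ = F·P·Fᵀ + Q = [216848/45591 -21638/6513; -21638/6513 197417/6513]
step 2: y = z − H·x̄ = [-38704/6513]
step 2: S = H·P̄·Hᵀ + R = [11578253/45591]
step 2: K = P̄·Hᵀ·S⁻¹ = [20702/11578253; -3842825/11578253]
step 2: x' = x̄ + K·y = [-6078366/11578253, -3847210/11578253]
step 2: P' = (I − K·H)·P̄ = [55061140/11578253 -36721228/11578253; -36721228/11578253 27042702/11578253]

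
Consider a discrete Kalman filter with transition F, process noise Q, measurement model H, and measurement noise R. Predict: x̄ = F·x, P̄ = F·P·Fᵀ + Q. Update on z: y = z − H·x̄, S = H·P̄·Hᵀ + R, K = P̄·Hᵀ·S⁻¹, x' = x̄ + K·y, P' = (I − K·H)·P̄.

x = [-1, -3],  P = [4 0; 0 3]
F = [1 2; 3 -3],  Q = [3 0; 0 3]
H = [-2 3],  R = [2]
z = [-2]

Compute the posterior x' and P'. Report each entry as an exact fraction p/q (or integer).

x' = [-413/93, -223/62]
P' = [1375/93 304/31; 304/31 417/62]

x̄ = F·x = [-7, 6]
P̄ = F·P·Fᵀ + Q = [19 -6; -6 66]
y = z − H·x̄ = [-34]
S = H·P̄·Hᵀ + R = [744]
K = P̄·Hᵀ·S⁻¹ = [-7/93; 35/124]
x' = x̄ + K·y = [-413/93, -223/62]
P' = (I − K·H)·P̄ = [1375/93 304/31; 304/31 417/62]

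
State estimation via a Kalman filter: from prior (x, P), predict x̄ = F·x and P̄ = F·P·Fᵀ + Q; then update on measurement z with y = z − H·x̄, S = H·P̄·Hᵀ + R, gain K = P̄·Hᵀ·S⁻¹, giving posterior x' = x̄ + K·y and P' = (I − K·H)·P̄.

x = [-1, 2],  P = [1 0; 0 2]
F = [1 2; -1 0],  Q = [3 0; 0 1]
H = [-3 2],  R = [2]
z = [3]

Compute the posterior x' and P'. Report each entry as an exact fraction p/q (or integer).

x' = [1/13, 20/13]
P' = [58/65 68/65; 68/65 211/130]

x̄ = F·x = [3, 1]
P̄ = F·P·Fᵀ + Q = [12 -1; -1 2]
y = z − H·x̄ = [10]
S = H·P̄·Hᵀ + R = [130]
K = P̄·Hᵀ·S⁻¹ = [-19/65; 7/130]
x' = x̄ + K·y = [1/13, 20/13]
P' = (I − K·H)·P̄ = [58/65 68/65; 68/65 211/130]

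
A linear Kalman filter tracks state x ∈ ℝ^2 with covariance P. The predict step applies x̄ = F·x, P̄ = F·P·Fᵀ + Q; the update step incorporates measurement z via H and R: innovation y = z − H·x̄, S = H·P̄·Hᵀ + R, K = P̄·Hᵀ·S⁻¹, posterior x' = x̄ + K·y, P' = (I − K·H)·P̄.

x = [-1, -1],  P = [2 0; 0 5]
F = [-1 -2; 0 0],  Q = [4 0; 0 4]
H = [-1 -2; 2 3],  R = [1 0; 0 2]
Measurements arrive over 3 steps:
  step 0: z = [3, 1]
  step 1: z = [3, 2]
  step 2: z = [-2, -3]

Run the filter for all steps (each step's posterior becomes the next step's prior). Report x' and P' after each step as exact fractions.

step 0: x̄ = F·x = [3, 0]
step 0: P̄ = F·P·Fᵀ + Q = [26 0; 0 4]
step 0: y = z − H·x̄ = [6, -5]
step 0: S = H·P̄·Hᵀ + R = [43 -76; -76 142]
step 0: K = P̄·Hᵀ·S⁻¹ = [26/33 26/33; -112/165 -46/165]
step 0: x' = x̄ + K·y = [125/33, -442/165]
step 0: P' = (I − K·H)·P̄ = [182/33 -104/33; -104/33 316/165]
step 1: x̄ = F·x = [259/165, 0]
step 1: P̄ = F·P·Fᵀ + Q = [754/165 0; 0 4]
step 1: y = z − H·x̄ = [754/165, -188/165]
step 1: S = H·P̄·Hᵀ + R = [3559/165 -5468/165; -5468/165 9286/165]
step 1: K = P̄·Hᵀ·S⁻¹ = [754/1909 754/1909; -4336/9545 -518/9545]
step 1: x' = x̄ + K·y = [5583/1909, -19224/9545]
step 1: P' = (I − K·H)·P̄ = [5278/1909 -3016/1909; -3016/1909 9708/9545]
step 2: x̄ = F·x = [10533/9545, 0]
step 2: P̄ = F·P·Fᵀ + Q = [43082/9545 0; 0 4]
step 2: y = z − H·x̄ = [-8557/9545, -49701/9545]
step 2: S = H·P̄·Hᵀ + R = [205347/9545 -315244/9545; -315244/9545 535038/9545]
step 2: K = P̄·Hᵀ·S⁻¹ = [43082/109897 43082/109897; -248688/549485 -28894/549485]
step 2: x' = x̄ + K·y = [-141679/109897, 373398/549485]
step 2: P' = (I − K·H)·P̄ = [301574/109897 -172328/109897; -172328/109897 555164/549485]

step 0: x' = [125/33, -442/165], P' = [182/33 -104/33; -104/33 316/165]
step 1: x' = [5583/1909, -19224/9545], P' = [5278/1909 -3016/1909; -3016/1909 9708/9545]
step 2: x' = [-141679/109897, 373398/549485], P' = [301574/109897 -172328/109897; -172328/109897 555164/549485]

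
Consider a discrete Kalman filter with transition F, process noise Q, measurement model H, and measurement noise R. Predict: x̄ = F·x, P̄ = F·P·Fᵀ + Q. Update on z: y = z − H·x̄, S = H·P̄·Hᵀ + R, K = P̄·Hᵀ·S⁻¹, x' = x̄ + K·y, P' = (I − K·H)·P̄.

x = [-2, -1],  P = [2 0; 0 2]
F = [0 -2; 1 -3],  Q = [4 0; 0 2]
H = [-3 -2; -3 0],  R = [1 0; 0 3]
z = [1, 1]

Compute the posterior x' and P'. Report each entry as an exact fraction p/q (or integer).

x' = [-350/1817, -427/1817]
P' = [492/1817 -708/1817; -708/1817 1462/1817]

x̄ = F·x = [2, 1]
P̄ = F·P·Fᵀ + Q = [12 12; 12 22]
y = z − H·x̄ = [9, 7]
S = H·P̄·Hᵀ + R = [341 180; 180 111]
K = P̄·Hᵀ·S⁻¹ = [-60/1817 -492/1817; -800/1817 708/1817]
x' = x̄ + K·y = [-350/1817, -427/1817]
P' = (I − K·H)·P̄ = [492/1817 -708/1817; -708/1817 1462/1817]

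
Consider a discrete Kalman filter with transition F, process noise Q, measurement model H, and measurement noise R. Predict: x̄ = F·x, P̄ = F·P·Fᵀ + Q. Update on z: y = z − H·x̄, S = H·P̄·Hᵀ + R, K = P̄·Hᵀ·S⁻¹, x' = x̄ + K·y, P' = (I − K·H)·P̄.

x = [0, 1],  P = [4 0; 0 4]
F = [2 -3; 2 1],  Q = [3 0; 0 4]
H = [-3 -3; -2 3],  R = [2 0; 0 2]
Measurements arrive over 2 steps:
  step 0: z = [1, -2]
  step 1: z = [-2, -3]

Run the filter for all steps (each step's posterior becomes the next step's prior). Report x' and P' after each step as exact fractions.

step 0: x' = [27784/147873, -77351/147873], P' = [23582/147873 -3904/147873; -3904/147873 17000/147873]
step 1: x' = [417226075/405698567, -136033225/405698567], P' = [62769694/405698567 -10097796/405698567; -10097796/405698567 45642372/405698567]

step 0: x̄ = F·x = [-3, 1]
step 0: P̄ = F·P·Fᵀ + Q = [55 4; 4 24]
step 0: y = z − H·x̄ = [-5, -11]
step 0: S = H·P̄·Hᵀ + R = [785 102; 102 390]
step 0: K = P̄·Hᵀ·S⁻¹ = [-9839/49291 -29438/147873; -6548/49291 29404/147873]
step 0: x' = x̄ + K·y = [27784/147873, -77351/147873]
step 0: P' = (I − K·H)·P̄ = [23582/147873 -3904/147873; -3904/147873 17000/147873]
step 1: x̄ = F·x = [287621/147873, -7261/49291]
step 1: P̄ = F·P·Fᵀ + Q = [737795/147873 19648/49291; 19648/49291 229068/49291]
step 1: y = z − H·x̄ = [167256/49291, 196972/147873]
step 1: S = H·P̄·Hᵀ + R = [4727243/49291 -644966/49291; -644966/49291 8724434/147873]
step 1: K = P̄·Hᵀ·S⁻¹ = [-79007847/405698567 -77916388/405698567; -53316864/405698567 78561354/405698567]
step 1: x' = x̄ + K·y = [417226075/405698567, -136033225/405698567]
step 1: P' = (I − K·H)·P̄ = [62769694/405698567 -10097796/405698567; -10097796/405698567 45642372/405698567]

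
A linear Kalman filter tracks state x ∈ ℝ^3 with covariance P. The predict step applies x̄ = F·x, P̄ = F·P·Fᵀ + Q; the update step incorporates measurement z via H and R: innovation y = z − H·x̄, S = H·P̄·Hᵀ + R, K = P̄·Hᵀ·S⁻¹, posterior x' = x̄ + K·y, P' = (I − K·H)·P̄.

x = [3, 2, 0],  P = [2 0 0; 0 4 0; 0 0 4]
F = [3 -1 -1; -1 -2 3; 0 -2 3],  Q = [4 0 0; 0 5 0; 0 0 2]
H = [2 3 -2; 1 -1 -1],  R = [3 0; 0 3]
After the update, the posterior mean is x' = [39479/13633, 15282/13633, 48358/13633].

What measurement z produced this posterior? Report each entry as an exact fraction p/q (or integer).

x̄ = F·x = [7, -7, -4]
P̄ = F·P·Fᵀ + Q = [30 -10 -4; -10 59 52; -4 52 54]
S = H·P̄·Hᵀ + R = [158 -55; -55 278]
K = P̄·Hᵀ·S⁻¹ = [4328/13633 3014/13633; 2693/13633 -5401/13633; 1690/13633 -5060/13633]
x' − x̄ = [-55952/13633, 110713/13633, 102890/13633] = K·y
y = (KᵀK)⁻¹·Kᵀ·(x' − x̄) = [1, -20]
z = y + H·x̄ = [1, -20] + [1, 18] = [2, -2]

z = [2, -2]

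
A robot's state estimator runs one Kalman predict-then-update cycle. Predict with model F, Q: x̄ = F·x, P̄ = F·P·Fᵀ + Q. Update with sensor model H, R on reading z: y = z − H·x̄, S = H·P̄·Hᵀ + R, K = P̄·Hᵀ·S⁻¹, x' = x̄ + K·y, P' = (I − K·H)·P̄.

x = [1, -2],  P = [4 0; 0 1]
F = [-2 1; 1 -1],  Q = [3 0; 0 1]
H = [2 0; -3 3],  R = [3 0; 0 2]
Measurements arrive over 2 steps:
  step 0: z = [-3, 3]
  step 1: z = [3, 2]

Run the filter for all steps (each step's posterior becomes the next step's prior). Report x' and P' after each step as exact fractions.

step 0: x̄ = F·x = [-4, 3]
step 0: P̄ = F·P·Fᵀ + Q = [20 -9; -9 6]
step 0: y = z − H·x̄ = [5, -18]
step 0: S = H·P̄·Hᵀ + R = [83 -174; -174 398]
step 0: K = P̄·Hᵀ·S⁻¹ = [391/1379 -261/2758; 333/1379 603/2758]
step 0: x' = x̄ + K·y = [-1212/1379, 375/1379]
step 0: P' = (I − K·H)·P̄ = [1173/2758 999/2758; 999/2758 1401/2758]
step 1: x̄ = F·x = [2799/1379, -1587/1379]
step 1: P̄ = F·P·Fᵀ + Q = [10371/2758 -375/1379; -375/1379 1667/1379]
step 1: y = z − H·x̄ = [-1461/1379, 15916/1379]
step 1: S = H·P̄·Hᵀ + R = [24879/1379 -33363/1379; -33363/1379 142361/2758]
step 1: K = P̄·Hᵀ·S⁻¹ = [87826/318013 -33363/318013; 72998/318013 61584/318013]
step 1: x' = x̄ + K·y = [167367/318013, 267465/318013]
step 1: P' = (I − K·H)·P̄ = [131739/318013 109497/318013; 109497/318013 150553/318013]

step 0: x' = [-1212/1379, 375/1379], P' = [1173/2758 999/2758; 999/2758 1401/2758]
step 1: x' = [167367/318013, 267465/318013], P' = [131739/318013 109497/318013; 109497/318013 150553/318013]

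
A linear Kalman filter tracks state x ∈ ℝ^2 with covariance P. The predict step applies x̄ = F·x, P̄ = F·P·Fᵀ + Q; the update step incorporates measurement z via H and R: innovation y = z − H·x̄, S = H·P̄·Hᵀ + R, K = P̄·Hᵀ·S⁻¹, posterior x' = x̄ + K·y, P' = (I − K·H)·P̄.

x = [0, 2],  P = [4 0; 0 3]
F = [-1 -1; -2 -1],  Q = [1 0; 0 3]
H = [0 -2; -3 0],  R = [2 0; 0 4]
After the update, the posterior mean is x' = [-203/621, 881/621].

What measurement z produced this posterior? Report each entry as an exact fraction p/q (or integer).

z = [-3, 1]

x̄ = F·x = [-2, -2]
P̄ = F·P·Fᵀ + Q = [8 11; 11 22]
S = H·P̄·Hᵀ + R = [90 66; 66 76]
K = P̄·Hᵀ·S⁻¹ = [-22/621 -59/207; -583/1242 -11/414]
x' − x̄ = [1039/621, 2123/621] = K·y
y = (KᵀK)⁻¹·Kᵀ·(x' − x̄) = [-7, -5]
z = y + H·x̄ = [-7, -5] + [4, 6] = [-3, 1]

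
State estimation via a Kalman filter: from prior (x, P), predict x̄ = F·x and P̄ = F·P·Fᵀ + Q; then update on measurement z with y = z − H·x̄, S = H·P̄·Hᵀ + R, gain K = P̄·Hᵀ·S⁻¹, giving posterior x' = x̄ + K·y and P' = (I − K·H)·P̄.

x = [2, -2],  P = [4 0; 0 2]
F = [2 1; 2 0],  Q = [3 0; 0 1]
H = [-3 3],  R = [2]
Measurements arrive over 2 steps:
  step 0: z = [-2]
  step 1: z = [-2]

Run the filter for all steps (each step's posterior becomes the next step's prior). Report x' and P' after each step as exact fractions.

step 0: x' = [29/7, 25/7], P' = [951/56 941/56; 941/56 943/56]
step 1: x' = [47618/10615, 3656/965], P' = [205449/10615 18133/965; 18133/965 17801/965]

step 0: x̄ = F·x = [2, 4]
step 0: P̄ = F·P·Fᵀ + Q = [21 16; 16 17]
step 0: y = z − H·x̄ = [-8]
step 0: S = H·P̄·Hᵀ + R = [56]
step 0: K = P̄·Hᵀ·S⁻¹ = [-15/56; 3/56]
step 0: x' = x̄ + K·y = [29/7, 25/7]
step 0: P' = (I − K·H)·P̄ = [951/56 941/56; 941/56 943/56]
step 1: x̄ = F·x = [83/7, 58/7]
step 1: P̄ = F·P·Fᵀ + Q = [8679/56 2843/28; 2843/28 965/14]
step 1: y = z − H·x̄ = [61/7]
step 1: S = H·P̄·Hᵀ + R = [10615/56]
step 1: K = P̄·Hᵀ·S⁻¹ = [-8979/10615; -498/965]
step 1: x' = x̄ + K·y = [47618/10615, 3656/965]
step 1: P' = (I − K·H)·P̄ = [205449/10615 18133/965; 18133/965 17801/965]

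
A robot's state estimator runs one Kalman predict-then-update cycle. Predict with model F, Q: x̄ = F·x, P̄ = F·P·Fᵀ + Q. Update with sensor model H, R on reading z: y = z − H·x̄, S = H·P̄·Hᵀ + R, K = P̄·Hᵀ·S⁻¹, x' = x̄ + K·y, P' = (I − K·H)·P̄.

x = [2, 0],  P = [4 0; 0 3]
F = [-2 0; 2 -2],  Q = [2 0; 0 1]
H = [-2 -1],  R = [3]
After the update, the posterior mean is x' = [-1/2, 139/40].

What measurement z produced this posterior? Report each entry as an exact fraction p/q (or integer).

z = [-3]

x̄ = F·x = [-4, 4]
P̄ = F·P·Fᵀ + Q = [18 -16; -16 29]
S = H·P̄·Hᵀ + R = [40]
K = P̄·Hᵀ·S⁻¹ = [-1/2; 3/40]
x' − x̄ = [7/2, -21/40] = K·y
y = (KᵀK)⁻¹·Kᵀ·(x' − x̄) = [-7]
z = y + H·x̄ = [-7] + [4] = [-3]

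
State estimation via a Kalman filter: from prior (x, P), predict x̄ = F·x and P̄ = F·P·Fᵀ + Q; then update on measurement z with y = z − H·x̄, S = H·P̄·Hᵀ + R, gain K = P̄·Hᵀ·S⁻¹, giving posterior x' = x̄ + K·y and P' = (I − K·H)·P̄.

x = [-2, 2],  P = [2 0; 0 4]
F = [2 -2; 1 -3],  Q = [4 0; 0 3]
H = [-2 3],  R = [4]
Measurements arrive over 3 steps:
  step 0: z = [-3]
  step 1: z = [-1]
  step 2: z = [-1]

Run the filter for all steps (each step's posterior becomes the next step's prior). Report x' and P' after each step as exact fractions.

step 0: x̄ = F·x = [-8, -8]
step 0: P̄ = F·P·Fᵀ + Q = [28 28; 28 41]
step 0: y = z − H·x̄ = [5]
step 0: S = H·P̄·Hᵀ + R = [149]
step 0: K = P̄·Hᵀ·S⁻¹ = [28/149; 67/149]
step 0: x' = x̄ + K·y = [-1052/149, -857/149]
step 0: P' = (I − K·H)·P̄ = [3388/149 2296/149; 2296/149 1620/149]
step 1: x̄ = F·x = [-390/149, 1519/149]
step 1: P̄ = F·P·Fᵀ + Q = [2260/149 -1872/149; -1872/149 4639/149]
step 1: y = z − H·x̄ = [-5486/149]
step 1: S = H·P̄·Hᵀ + R = [73851/149]
step 1: K = P̄·Hᵀ·S⁻¹ = [-10136/73851; 5887/24617]
step 1: x' = x̄ + K·y = [179894/73851, 34209/24617]
step 1: P' = (I − K·H)·P̄ = [430636/73851 91192/24617; 91192/24617 68644/24617]
step 2: x̄ = F·x = [154534/73851, -127987/73851]
step 2: P̄ = F·P·Fᵀ + Q = [653068/73851 -91744/73851; -91744/73851 864121/73851]
step 2: y = z − H·x̄ = [619178/73851]
step 2: S = H·P̄·Hᵀ + R = [11785693/73851]
step 2: K = P̄·Hᵀ·S⁻¹ = [-1581368/11785693; 2775851/11785693]
step 2: x' = x̄ + K·y = [11403258/11785693, 2848037/11785693]
step 2: P' = (I − K·H)·P̄ = [70359700/11785693 44797976/11785693; 44797976/11785693 33566452/11785693]

step 0: x' = [-1052/149, -857/149], P' = [3388/149 2296/149; 2296/149 1620/149]
step 1: x' = [179894/73851, 34209/24617], P' = [430636/73851 91192/24617; 91192/24617 68644/24617]
step 2: x' = [11403258/11785693, 2848037/11785693], P' = [70359700/11785693 44797976/11785693; 44797976/11785693 33566452/11785693]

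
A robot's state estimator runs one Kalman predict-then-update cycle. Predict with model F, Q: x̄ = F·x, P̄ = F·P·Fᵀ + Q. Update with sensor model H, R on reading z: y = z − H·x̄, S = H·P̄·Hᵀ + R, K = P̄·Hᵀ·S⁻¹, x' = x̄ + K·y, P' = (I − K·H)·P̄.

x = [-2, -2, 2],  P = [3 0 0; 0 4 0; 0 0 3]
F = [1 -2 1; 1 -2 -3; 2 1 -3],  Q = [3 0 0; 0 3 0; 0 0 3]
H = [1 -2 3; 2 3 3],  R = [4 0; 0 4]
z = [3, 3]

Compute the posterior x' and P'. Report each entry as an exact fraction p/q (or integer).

x' = [633941/307005, -106369/307005, -17716/307005]
P' = [5707228/307005 -1093232/307005 -2691908/307005; -1093232/307005 306028/307005 500332/307005; -2691908/307005 500332/307005 1339648/307005]

x̄ = F·x = [4, -4, -12]
P̄ = F·P·Fᵀ + Q = [25 10 -11; 10 49 25; -11 25 46]
y = z − H·x̄ = [27, 43]
S = H·P̄·Hᵀ + R = [233 136; 136 1397]
K = P̄·Hᵀ·S⁻¹ = [-45508/307005 14759/307005; -51073/307005 58154/307005; 81593/307005 34031/307005]
x' = x̄ + K·y = [633941/307005, -106369/307005, -17716/307005]
P' = (I − K·H)·P̄ = [5707228/307005 -1093232/307005 -2691908/307005; -1093232/307005 306028/307005 500332/307005; -2691908/307005 500332/307005 1339648/307005]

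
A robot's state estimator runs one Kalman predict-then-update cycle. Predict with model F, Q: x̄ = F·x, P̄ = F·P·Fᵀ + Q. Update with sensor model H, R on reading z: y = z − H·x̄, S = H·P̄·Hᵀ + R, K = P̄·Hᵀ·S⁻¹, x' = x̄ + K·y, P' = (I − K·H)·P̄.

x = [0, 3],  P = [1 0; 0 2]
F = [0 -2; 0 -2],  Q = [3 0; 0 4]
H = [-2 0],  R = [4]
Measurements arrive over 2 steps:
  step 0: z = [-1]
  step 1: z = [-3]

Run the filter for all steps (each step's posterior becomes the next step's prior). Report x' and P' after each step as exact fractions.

step 0: x̄ = F·x = [-6, -6]
step 0: P̄ = F·P·Fᵀ + Q = [11 8; 8 12]
step 0: y = z − H·x̄ = [-13]
step 0: S = H·P̄·Hᵀ + R = [48]
step 0: K = P̄·Hᵀ·S⁻¹ = [-11/24; -1/3]
step 0: x' = x̄ + K·y = [-1/24, -5/3]
step 0: P' = (I − K·H)·P̄ = [11/12 2/3; 2/3 20/3]
step 1: x̄ = F·x = [10/3, 10/3]
step 1: P̄ = F·P·Fᵀ + Q = [89/3 80/3; 80/3 92/3]
step 1: y = z − H·x̄ = [11/3]
step 1: S = H·P̄·Hᵀ + R = [368/3]
step 1: K = P̄·Hᵀ·S⁻¹ = [-89/184; -10/23]
step 1: x' = x̄ + K·y = [287/184, 40/23]
step 1: P' = (I − K·H)·P̄ = [89/92 20/23; 20/23 172/23]

step 0: x' = [-1/24, -5/3], P' = [11/12 2/3; 2/3 20/3]
step 1: x' = [287/184, 40/23], P' = [89/92 20/23; 20/23 172/23]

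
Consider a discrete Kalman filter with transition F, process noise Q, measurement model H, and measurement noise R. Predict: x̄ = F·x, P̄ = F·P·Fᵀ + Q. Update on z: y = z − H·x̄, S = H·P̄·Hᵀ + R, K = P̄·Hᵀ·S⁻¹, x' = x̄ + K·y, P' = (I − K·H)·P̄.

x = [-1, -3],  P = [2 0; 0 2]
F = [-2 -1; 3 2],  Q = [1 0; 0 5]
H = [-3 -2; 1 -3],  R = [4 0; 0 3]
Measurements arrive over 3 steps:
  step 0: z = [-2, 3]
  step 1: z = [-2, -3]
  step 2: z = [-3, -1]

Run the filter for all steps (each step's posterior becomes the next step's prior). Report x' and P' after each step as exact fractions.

step 0: x̄ = F·x = [5, -9]
step 0: P̄ = F·P·Fᵀ + Q = [11 -16; -16 31]
step 0: y = z − H·x̄ = [-5, -29]
step 0: S = H·P̄·Hᵀ + R = [35 41; 41 389]
step 0: K = P̄·Hᵀ·S⁻¹ = [-4/17 3/17; -977/11934 -3241/11934]
step 0: x' = x̄ + K·y = [18/17, -158/221]
step 0: P' = (I − K·H)·P̄ = [6/17 -1/17; -1/17 3007/11934]
step 1: x̄ = F·x = [-310/221, 386/221]
step 1: P̄ = F·P·Fᵀ + Q = [28981/11934 -13186/5967; -13186/5967 50591/5967]
step 1: y = z − H·x̄ = [-600/221, 805/221]
step 1: S = H·P̄·Hᵀ + R = [396829/11934 335545/11934; 335545/11934 1133653/11934]
step 1: K = P̄·Hᵀ·S⁻¹ = [-3144009/14130884 2278001/14130884; -2431551/28261768 -7505093/28261768]
step 1: x' = x̄ + K·y = [-2988135/14130884, 28626123/28261768]
step 1: P' = (I − K·H)·P̄ = [2336187/7065442 -720543/14130884; -720543/14130884 7024731/28261768]
step 2: x̄ = F·x = [-16673583/28261768, 9830859/7065442]
step 2: P̄ = F·P·Fᵀ + Q = [66901147/28261768 -15007587/7065442; -15007587/7065442 29527183/3532721]
step 2: y = z − H·x̄ = [-56159181/28261768, 106382123/28261768]
step 2: S = H·P̄·Hᵀ + R = [939663075/28261768 796388907/28261768; 796388907/28261768 2637825715/28261768]
step 2: K = P̄·Hᵀ·S⁻¹ = [-2414471189/10877074472 1747428005/10877074472; -5625331285/65262446832 -5773209953/21754148944]
step 2: x' = x̄ + K·y = [2479144643/5438537236, 6131715085/10877074472]
step 2: P' = (I − K·H)·P̄ = [1793555559/5438537236 -551724299/10877074472; -551724299/10877074472 16216181261/65262446832]

step 0: x' = [18/17, -158/221], P' = [6/17 -1/17; -1/17 3007/11934]
step 1: x' = [-2988135/14130884, 28626123/28261768], P' = [2336187/7065442 -720543/14130884; -720543/14130884 7024731/28261768]
step 2: x' = [2479144643/5438537236, 6131715085/10877074472], P' = [1793555559/5438537236 -551724299/10877074472; -551724299/10877074472 16216181261/65262446832]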